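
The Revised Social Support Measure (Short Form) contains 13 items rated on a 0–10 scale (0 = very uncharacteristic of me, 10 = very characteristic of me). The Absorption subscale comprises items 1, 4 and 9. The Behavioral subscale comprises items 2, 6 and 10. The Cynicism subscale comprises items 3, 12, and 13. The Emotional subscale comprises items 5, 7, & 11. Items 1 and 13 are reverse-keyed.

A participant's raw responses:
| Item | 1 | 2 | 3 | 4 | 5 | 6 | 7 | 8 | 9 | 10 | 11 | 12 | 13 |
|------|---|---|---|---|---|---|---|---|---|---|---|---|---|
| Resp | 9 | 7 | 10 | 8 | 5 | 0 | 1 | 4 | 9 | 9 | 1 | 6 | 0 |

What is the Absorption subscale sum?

18

Absorption items: 1, 4, 9.
Of these, item 1 is reverse-keyed; reverse-coded value = 10 − response.
  item 1: 10 − 9 = 1
  item 4: 8
  item 9: 9
Sum = 1 + 8 + 9 = 18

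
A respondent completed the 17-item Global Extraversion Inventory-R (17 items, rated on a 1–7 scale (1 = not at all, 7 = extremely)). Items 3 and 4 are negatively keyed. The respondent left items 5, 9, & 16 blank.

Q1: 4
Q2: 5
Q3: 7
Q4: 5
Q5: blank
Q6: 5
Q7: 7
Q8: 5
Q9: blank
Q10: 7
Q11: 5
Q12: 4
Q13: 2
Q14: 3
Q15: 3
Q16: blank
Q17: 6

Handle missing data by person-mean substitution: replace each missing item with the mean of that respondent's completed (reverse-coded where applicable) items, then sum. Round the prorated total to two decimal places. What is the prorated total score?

Reverse-coded (reverse-coded value = 8 − response):
  item 3: 8 − 7 = 1
  item 4: 8 − 5 = 3
Completed scored items (14 of 17): 4, 5, 1, 3, 5, 7, 5, 7, 5, 4, 2, 3, 3, 6; sum = 60.
Person mean = 60 / 14 ≈ 4.2857
Prorated total = (60 / 14) × 17 = 72.86 (to 2 dp)

72.86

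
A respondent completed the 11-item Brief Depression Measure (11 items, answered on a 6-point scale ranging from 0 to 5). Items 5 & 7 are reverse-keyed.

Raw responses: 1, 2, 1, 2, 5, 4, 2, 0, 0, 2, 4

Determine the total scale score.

Reversing items 5 & 7 with 5 − raw:
Total = 1 + 2 + 1 + 2 + (5−5) + 4 + (5−2) + 0 + 0 + 2 + 4
      = 1 + 2 + 1 + 2 + 0 + 4 + 3 + 0 + 0 + 2 + 4 = 19

19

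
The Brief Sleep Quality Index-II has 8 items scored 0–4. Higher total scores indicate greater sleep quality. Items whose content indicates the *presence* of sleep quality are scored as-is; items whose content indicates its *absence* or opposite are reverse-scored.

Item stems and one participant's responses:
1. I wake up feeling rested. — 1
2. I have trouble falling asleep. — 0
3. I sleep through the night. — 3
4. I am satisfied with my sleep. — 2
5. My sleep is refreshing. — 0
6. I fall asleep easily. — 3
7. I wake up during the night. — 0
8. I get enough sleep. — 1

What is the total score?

Items 2, 7 describe the absence/opposite of sleep quality → reverse-score.
on a 0–4 scale, reversed = 4 − raw.
  item 1: 1
  item 2: 4 − 0 = 4
  item 3: 3
  item 4: 2
  item 5: 0
  item 6: 3
  item 7: 4 − 0 = 4
  item 8: 1
Total = 1 + 4 + 3 + 2 + 0 + 3 + 4 + 1 = 18

18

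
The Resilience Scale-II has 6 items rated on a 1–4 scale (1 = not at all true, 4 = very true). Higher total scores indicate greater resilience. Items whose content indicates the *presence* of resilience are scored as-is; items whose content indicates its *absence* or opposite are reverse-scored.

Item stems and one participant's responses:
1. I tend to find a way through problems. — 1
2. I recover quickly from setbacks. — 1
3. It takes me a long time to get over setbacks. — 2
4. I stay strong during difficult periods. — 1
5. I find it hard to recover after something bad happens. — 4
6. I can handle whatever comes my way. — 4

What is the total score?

11

Items 3, 5 describe the absence/opposite of resilience → reverse-score.
on a 1–4 scale, reversed = 5 − raw.
  item 1: 1
  item 2: 1
  item 3: 5 − 2 = 3
  item 4: 1
  item 5: 5 − 4 = 1
  item 6: 4
Total = 1 + 1 + 3 + 1 + 1 + 4 = 11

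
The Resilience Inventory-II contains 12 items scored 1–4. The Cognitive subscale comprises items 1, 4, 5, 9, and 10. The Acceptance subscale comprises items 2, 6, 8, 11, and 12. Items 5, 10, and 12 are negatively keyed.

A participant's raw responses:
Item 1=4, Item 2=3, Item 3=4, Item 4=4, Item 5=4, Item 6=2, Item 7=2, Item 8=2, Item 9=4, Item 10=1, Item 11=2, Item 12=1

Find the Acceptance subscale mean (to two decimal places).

Acceptance items: 2, 6, 8, 11, 12.
Of these, item 12 is negatively keyed; reversed = (1+4) − raw = 5 − raw.
  item 2: 3
  item 6: 2
  item 8: 2
  item 11: 2
  item 12: 5 − 1 = 4
Sum = 3 + 2 + 2 + 2 + 4 = 13
Mean = 13 / 5 = 2.60

2.60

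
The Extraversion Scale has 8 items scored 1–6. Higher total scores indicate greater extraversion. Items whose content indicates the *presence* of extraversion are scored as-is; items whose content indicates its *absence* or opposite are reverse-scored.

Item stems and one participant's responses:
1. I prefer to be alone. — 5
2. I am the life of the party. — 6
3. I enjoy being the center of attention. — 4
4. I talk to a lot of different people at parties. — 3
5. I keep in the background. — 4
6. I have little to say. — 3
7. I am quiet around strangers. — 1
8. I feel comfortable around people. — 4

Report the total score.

32

Items 1, 5, 6, 7 describe the absence/opposite of extraversion → reverse-score.
on a 1–6 scale, reversed = 7 − raw.
  item 1: 7 − 5 = 2
  item 2: 6
  item 3: 4
  item 4: 3
  item 5: 7 − 4 = 3
  item 6: 7 − 3 = 4
  item 7: 7 − 1 = 6
  item 8: 4
Total = 2 + 6 + 4 + 3 + 3 + 4 + 6 + 4 = 32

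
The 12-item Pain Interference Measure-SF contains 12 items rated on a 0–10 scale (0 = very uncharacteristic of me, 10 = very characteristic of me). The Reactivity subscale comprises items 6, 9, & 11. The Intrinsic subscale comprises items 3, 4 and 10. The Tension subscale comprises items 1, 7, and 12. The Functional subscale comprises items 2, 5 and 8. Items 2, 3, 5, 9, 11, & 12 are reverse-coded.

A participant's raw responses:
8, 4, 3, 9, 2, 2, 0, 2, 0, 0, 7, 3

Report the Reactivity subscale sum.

Reactivity items: 6, 9, 11.
Of these, items 9 & 11 are reverse-coded; reverse-coded value = 10 − response.
  item 6: 2
  item 9: 10 − 0 = 10
  item 11: 10 − 7 = 3
Sum = 2 + 10 + 3 = 15

15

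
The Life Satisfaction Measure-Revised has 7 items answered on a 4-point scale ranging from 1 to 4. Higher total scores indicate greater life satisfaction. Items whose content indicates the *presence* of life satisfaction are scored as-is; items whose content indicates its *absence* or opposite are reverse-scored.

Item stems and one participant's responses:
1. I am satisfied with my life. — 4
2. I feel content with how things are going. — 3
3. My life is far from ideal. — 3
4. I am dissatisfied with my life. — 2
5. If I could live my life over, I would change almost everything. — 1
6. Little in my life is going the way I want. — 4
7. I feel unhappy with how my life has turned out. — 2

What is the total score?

20

Items 3, 4, 5, 6, 7 describe the absence/opposite of life satisfaction → reverse-score.
on a 1–4 scale, reversed = 5 − raw.
  item 1: 4
  item 2: 3
  item 3: 5 − 3 = 2
  item 4: 5 − 2 = 3
  item 5: 5 − 1 = 4
  item 6: 5 − 4 = 1
  item 7: 5 − 2 = 3
Total = 4 + 3 + 2 + 3 + 4 + 1 + 3 = 20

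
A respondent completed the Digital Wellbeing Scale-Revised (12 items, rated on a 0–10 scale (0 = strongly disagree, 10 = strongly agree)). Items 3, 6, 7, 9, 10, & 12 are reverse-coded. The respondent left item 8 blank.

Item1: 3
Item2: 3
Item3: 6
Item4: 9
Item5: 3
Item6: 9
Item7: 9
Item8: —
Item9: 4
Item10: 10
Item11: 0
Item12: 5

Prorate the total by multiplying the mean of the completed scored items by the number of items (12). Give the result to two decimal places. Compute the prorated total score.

38.18

Reverse-coded (on a 0–10 scale, reversed = 10 − raw):
  item 3: 10 − 6 = 4
  item 6: 10 − 9 = 1
  item 7: 10 − 9 = 1
  item 9: 10 − 4 = 6
  item 10: 10 − 10 = 0
  item 12: 10 − 5 = 5
Completed scored items (11 of 12): 3, 3, 4, 9, 3, 1, 1, 6, 0, 0, 5; sum = 35.
Person mean = 35 / 11 ≈ 3.1818
Prorated total = (35 / 11) × 12 = 38.18 (to 2 dp)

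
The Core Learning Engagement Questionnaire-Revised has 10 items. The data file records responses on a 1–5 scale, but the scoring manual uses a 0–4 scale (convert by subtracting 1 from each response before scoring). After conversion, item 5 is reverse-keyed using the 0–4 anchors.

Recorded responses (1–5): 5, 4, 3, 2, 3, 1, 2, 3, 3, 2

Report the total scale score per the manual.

Convert to 0–4: 4, 3, 2, 1, 2, 0, 1, 2, 2, 1
Reverse-coded (on a 0–4 scale, reversed = 4 − raw):
  item 5: 4 − 2 = 2
Scored: 4, 3, 2, 1, 2, 0, 1, 2, 2, 1
Total = 18

18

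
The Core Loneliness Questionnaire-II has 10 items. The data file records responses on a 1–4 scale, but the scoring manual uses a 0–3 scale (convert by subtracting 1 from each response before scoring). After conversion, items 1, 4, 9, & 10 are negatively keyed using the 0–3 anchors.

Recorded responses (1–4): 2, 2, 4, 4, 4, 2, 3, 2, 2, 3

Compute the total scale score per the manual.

Convert to 0–3: 1, 1, 3, 3, 3, 1, 2, 1, 1, 2
Reverse-coded (reverse-coded value = 3 − response):
  item 1: 3 − 1 = 2
  item 4: 3 − 3 = 0
  item 9: 3 − 1 = 2
  item 10: 3 − 2 = 1
Scored: 2, 1, 3, 0, 3, 1, 2, 1, 2, 1
Total = 16

16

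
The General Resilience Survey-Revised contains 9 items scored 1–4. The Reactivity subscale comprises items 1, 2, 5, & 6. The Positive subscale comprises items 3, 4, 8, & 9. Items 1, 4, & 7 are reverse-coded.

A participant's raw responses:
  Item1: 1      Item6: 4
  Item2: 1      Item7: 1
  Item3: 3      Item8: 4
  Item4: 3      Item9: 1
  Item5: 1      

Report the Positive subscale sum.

Positive items: 3, 4, 8, 9.
Of these, item 4 is reverse-coded; reverse-coded value = 5 − response.
  item 3: 3
  item 4: 5 − 3 = 2
  item 8: 4
  item 9: 1
Sum = 3 + 2 + 4 + 1 = 10

10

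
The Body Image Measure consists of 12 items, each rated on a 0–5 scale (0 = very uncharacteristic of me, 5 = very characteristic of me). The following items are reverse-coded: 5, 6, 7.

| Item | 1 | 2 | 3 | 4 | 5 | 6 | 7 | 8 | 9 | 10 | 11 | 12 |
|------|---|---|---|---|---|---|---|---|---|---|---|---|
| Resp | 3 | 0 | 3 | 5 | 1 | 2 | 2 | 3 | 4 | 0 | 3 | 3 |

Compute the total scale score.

Raw sum = 29. Reverse-coded items: 5, 6, 7; their raw sum = 5.
Each reversal replaces raw with 5 − raw, changing the total by 5 − 2·raw per item.
Total = 29 + 3·5 − 2·5 = 29 + 15 − 10 = 34

34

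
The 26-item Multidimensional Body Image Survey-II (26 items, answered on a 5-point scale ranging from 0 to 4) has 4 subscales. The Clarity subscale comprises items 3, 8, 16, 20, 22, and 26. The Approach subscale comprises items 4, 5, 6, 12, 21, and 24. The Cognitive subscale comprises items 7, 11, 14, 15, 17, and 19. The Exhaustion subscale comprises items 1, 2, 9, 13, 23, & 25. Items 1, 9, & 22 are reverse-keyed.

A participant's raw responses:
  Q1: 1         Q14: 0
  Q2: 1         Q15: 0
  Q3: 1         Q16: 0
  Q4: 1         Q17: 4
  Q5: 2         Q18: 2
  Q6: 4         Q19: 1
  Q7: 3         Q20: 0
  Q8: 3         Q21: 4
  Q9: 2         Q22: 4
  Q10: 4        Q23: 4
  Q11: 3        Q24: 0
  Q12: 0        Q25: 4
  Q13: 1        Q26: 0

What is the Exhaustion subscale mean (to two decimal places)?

2.50

Exhaustion items: 1, 2, 9, 13, 23, 25.
Of these, items 1 and 9 are reverse-keyed; reverse-coded value = 4 − response.
  item 1: 4 − 1 = 3
  item 2: 1
  item 9: 4 − 2 = 2
  item 13: 1
  item 23: 4
  item 25: 4
Sum = 3 + 1 + 2 + 1 + 4 + 4 = 15
Mean = 15 / 6 = 2.50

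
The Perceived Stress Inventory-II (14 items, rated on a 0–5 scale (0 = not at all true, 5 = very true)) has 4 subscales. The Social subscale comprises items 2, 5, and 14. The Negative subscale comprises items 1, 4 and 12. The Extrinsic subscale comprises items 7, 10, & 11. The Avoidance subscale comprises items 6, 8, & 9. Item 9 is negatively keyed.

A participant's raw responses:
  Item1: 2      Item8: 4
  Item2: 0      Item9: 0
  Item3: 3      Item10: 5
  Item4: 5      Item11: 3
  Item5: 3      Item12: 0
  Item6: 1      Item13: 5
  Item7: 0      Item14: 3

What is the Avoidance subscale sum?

Avoidance items: 6, 8, 9.
Of these, item 9 is negatively keyed; reversed = (0+5) − raw = 5 − raw.
  item 6: 1
  item 8: 4
  item 9: 5 − 0 = 5
Sum = 1 + 4 + 5 = 10

10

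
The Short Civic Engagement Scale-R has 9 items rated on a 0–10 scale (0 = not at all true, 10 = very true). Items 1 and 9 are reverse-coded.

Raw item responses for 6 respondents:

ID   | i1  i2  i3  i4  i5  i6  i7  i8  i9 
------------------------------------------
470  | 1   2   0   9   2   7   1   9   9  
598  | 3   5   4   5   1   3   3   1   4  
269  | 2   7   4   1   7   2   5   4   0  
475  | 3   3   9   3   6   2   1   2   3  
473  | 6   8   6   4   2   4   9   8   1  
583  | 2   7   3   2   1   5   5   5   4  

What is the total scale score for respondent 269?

48

Respondent 269 raw: 2, 7, 4, 1, 7, 2, 5, 4, 0.
Reverse-coded (reversed = (0+10) − raw = 10 − raw):
  item 1: 10 − 2 = 8
  item 2: 7
  item 3: 4
  item 4: 1
  item 5: 7
  item 6: 2
  item 7: 5
  item 8: 4
  item 9: 10 − 0 = 10
Sum = 8 + 7 + 4 + 1 + 7 + 2 + 5 + 4 + 10 = 48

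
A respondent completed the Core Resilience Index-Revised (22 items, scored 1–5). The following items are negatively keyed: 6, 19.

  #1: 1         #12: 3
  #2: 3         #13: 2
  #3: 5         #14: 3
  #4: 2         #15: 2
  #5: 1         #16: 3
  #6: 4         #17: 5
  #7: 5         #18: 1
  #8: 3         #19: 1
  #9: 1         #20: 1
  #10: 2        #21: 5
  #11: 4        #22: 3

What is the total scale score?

Raw sum = 60. Negatively keyed items: 6, 19; their raw sum = 5.
Each reversal replaces raw with 6 − raw, changing the total by 6 − 2·raw per item.
Total = 60 + 2·6 − 2·5 = 60 + 12 − 10 = 62

62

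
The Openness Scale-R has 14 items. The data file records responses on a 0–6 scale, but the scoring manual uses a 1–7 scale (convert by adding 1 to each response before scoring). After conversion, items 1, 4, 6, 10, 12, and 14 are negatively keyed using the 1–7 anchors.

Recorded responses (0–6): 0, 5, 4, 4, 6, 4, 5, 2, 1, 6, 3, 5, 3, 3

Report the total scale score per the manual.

57

Convert to 1–7: 1, 6, 5, 5, 7, 5, 6, 3, 2, 7, 4, 6, 4, 4
Reverse-coded (reverse-coded value = 8 − response):
  item 1: 8 − 1 = 7
  item 4: 8 − 5 = 3
  item 6: 8 − 5 = 3
  item 10: 8 − 7 = 1
  item 12: 8 − 6 = 2
  item 14: 8 − 4 = 4
Scored: 7, 6, 5, 3, 7, 3, 6, 3, 2, 1, 4, 2, 4, 4
Total = 57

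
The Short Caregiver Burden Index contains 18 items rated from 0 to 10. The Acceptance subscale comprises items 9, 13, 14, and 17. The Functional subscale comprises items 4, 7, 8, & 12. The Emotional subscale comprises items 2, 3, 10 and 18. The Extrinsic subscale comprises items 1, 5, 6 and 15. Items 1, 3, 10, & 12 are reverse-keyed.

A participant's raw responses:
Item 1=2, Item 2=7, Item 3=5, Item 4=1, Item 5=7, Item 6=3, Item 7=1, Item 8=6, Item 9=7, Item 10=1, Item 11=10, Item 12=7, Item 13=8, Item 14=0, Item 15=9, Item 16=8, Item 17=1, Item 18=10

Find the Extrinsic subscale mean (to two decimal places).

Extrinsic items: 1, 5, 6, 15.
Of these, item 1 is reverse-keyed; reverse-coded value = 10 − response.
  item 1: 10 − 2 = 8
  item 5: 7
  item 6: 3
  item 15: 9
Sum = 8 + 7 + 3 + 9 = 27
Mean = 27 / 4 = 6.75

6.75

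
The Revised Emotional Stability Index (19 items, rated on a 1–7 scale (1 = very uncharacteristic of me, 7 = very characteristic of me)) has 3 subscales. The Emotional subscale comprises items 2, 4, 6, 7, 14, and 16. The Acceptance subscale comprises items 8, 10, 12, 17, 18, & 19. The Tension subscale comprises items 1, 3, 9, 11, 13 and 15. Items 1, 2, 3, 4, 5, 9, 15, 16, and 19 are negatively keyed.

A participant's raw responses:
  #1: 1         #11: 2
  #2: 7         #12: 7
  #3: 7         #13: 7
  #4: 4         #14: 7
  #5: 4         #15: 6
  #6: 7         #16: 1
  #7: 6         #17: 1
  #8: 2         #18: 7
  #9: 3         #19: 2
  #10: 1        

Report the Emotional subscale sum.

32

Emotional items: 2, 4, 6, 7, 14, 16.
Of these, items 2, 4 and 16 are negatively keyed; reversed = (1+7) − raw = 8 − raw.
  item 2: 8 − 7 = 1
  item 4: 8 − 4 = 4
  item 6: 7
  item 7: 6
  item 14: 7
  item 16: 8 − 1 = 7
Sum = 1 + 4 + 7 + 6 + 7 + 7 = 32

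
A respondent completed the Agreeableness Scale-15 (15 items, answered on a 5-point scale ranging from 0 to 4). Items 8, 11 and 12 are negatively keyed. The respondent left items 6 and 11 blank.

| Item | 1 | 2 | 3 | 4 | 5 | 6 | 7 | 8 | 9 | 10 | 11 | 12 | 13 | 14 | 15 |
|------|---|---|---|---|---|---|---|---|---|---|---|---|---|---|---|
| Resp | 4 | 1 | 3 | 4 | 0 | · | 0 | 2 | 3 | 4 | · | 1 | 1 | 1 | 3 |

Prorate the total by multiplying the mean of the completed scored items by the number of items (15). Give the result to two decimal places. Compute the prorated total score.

33.46

Reverse-coded (reverse-coded value = 4 − response):
  item 8: 4 − 2 = 2
  item 12: 4 − 1 = 3
Completed scored items (13 of 15): 4, 1, 3, 4, 0, 0, 2, 3, 4, 3, 1, 1, 3; sum = 29.
Person mean = 29 / 13 ≈ 2.2308
Prorated total = (29 / 13) × 15 = 33.46 (to 2 dp)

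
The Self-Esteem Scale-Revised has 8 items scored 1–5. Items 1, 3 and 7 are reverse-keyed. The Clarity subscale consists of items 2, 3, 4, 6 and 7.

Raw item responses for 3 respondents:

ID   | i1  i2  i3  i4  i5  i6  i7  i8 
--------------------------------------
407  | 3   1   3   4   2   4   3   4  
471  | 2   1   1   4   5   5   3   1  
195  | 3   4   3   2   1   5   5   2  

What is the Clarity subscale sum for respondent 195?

15

Respondent 195 raw: 3, 4, 3, 2, 1, 5, 5, 2.
Clarity items: 2, 3, 4, 6, 7.
Reverse-coded (reverse-coded value = 6 − response):
  item 2: 4
  item 3: 6 − 3 = 3
  item 4: 2
  item 6: 5
  item 7: 6 − 5 = 1
Sum = 4 + 3 + 2 + 5 + 1 = 15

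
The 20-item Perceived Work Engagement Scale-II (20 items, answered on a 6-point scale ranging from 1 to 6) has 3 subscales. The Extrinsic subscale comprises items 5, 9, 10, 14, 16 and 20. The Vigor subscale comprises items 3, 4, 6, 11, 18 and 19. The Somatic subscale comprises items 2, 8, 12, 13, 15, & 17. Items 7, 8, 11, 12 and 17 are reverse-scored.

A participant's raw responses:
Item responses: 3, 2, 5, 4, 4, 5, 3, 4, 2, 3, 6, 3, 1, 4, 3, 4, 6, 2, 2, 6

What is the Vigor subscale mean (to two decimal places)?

3.17

Vigor items: 3, 4, 6, 11, 18, 19.
Of these, item 11 is reverse-scored; on a 1–6 scale, reversed = 7 − raw.
  item 3: 5
  item 4: 4
  item 6: 5
  item 11: 7 − 6 = 1
  item 18: 2
  item 19: 2
Sum = 5 + 4 + 5 + 1 + 2 + 2 = 19
Mean = 19 / 6 = 3.17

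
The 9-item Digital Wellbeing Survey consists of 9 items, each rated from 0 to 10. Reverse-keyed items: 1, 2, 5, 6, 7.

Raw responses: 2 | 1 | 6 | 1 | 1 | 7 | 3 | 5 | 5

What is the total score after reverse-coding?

53

Reversing items 1, 2, 5, 6, & 7 with 10 − raw:
Total = (10−2) + (10−1) + 6 + 1 + (10−1) + (10−7) + (10−3) + 5 + 5
      = 8 + 9 + 6 + 1 + 9 + 3 + 7 + 5 + 5 = 53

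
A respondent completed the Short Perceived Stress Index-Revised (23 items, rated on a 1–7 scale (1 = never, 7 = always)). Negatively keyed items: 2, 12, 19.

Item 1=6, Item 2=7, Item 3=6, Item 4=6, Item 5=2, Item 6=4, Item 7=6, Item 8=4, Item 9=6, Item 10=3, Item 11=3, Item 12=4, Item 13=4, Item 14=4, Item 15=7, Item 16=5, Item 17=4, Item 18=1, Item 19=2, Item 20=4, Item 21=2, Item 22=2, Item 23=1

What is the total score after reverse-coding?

91

Negatively keyed items use 8 − raw:
  item 2: 8 − 7 = 1
  item 12: 8 − 4 = 4
  item 19: 8 − 2 = 6
Scored responses: 6, 1, 6, 6, 2, 4, 6, 4, 6, 3, 3, 4, 4, 4, 7, 5, 4, 1, 6, 4, 2, 2, 1
Total = 6 + 1 + 6 + 6 + 2 + 4 + 6 + 4 + 6 + 3 + 3 + 4 + 4 + 4 + 7 + 5 + 4 + 1 + 6 + 4 + 2 + 2 + 1 = 91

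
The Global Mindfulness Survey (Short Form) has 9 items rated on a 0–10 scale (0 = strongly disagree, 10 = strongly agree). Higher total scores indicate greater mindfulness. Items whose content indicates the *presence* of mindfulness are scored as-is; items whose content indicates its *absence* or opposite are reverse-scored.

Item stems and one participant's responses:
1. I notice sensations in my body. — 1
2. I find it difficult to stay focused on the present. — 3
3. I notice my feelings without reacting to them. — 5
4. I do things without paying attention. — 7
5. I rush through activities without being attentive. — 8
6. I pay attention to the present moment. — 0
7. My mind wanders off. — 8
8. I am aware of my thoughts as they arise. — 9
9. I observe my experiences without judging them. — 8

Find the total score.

37

Items 2, 4, 5, 7 describe the absence/opposite of mindfulness → reverse-score.
on a 0–10 scale, reversed = 10 − raw.
  item 1: 1
  item 2: 10 − 3 = 7
  item 3: 5
  item 4: 10 − 7 = 3
  item 5: 10 − 8 = 2
  item 6: 0
  item 7: 10 − 8 = 2
  item 8: 9
  item 9: 8
Total = 1 + 7 + 5 + 3 + 2 + 0 + 2 + 9 + 8 = 37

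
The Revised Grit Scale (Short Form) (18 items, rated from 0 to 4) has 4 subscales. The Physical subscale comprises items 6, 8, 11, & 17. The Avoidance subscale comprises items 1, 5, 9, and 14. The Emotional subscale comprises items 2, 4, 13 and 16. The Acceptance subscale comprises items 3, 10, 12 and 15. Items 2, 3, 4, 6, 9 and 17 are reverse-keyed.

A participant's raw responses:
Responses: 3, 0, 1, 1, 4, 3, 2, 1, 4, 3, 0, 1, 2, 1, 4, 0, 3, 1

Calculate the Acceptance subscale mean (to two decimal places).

Acceptance items: 3, 10, 12, 15.
Of these, item 3 is reverse-keyed; on a 0–4 scale, reversed = 4 − raw.
  item 3: 4 − 1 = 3
  item 10: 3
  item 12: 1
  item 15: 4
Sum = 3 + 3 + 1 + 4 = 11
Mean = 11 / 4 = 2.75

2.75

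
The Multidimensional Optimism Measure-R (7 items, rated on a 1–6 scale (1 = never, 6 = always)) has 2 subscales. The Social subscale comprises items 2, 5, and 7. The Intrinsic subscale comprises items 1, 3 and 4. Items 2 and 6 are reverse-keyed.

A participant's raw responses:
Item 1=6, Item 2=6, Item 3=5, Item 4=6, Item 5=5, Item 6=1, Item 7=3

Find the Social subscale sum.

Social items: 2, 5, 7.
Of these, item 2 is reverse-keyed; reversed = (1+6) − raw = 7 − raw.
  item 2: 7 − 6 = 1
  item 5: 5
  item 7: 3
Sum = 1 + 5 + 3 = 9

9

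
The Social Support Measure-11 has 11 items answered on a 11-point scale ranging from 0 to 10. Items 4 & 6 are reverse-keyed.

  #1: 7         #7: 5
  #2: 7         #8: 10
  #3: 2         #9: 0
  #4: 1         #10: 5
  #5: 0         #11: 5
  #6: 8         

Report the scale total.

Reverse-coded items (reverse-coded value = 10 − response):
  item 4: 10 − 1 = 9
  item 6: 10 − 8 = 2
Scored items: 7, 7, 2, 9, 0, 2, 5, 10, 0, 5, 5
Total = 7 + 7 + 2 + 9 + 0 + 2 + 5 + 10 + 0 + 5 + 5 = 52

52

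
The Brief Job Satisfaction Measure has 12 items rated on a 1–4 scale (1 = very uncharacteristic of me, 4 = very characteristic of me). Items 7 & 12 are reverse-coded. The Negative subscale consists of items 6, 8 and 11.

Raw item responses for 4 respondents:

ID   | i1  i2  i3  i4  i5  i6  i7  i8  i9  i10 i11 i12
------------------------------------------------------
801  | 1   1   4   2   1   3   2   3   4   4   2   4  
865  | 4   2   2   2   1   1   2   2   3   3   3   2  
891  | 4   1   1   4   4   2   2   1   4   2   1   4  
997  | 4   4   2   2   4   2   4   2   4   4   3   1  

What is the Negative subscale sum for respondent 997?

Respondent 997 raw: 4, 4, 2, 2, 4, 2, 4, 2, 4, 4, 3, 1.
Negative items: 6, 8, 11.
Reverse-coded (reverse-coded value = 5 − response):
  item 6: 2
  item 8: 2
  item 11: 3
Sum = 2 + 2 + 3 = 7

7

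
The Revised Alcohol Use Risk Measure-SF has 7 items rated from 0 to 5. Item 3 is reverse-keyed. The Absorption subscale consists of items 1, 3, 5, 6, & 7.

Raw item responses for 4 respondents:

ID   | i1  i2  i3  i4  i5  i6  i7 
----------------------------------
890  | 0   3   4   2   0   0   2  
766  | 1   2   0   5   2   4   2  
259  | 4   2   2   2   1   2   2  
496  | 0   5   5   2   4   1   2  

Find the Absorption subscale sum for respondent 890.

3

Respondent 890 raw: 0, 3, 4, 2, 0, 0, 2.
Absorption items: 1, 3, 5, 6, 7.
Reverse-coded (on a 0–5 scale, reversed = 5 − raw):
  item 1: 0
  item 3: 5 − 4 = 1
  item 5: 0
  item 6: 0
  item 7: 2
Sum = 0 + 1 + 0 + 0 + 2 = 3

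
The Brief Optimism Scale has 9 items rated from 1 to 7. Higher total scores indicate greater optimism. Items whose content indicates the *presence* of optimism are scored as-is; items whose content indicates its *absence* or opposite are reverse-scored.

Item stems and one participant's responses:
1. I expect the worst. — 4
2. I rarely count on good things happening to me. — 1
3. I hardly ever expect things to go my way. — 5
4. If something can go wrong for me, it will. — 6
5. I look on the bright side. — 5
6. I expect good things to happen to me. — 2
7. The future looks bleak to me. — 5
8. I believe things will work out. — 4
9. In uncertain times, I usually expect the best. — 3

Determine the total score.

33

Items 1, 2, 3, 4, 7 describe the absence/opposite of optimism → reverse-score.
on a 1–7 scale, reversed = 8 − raw.
  item 1: 8 − 4 = 4
  item 2: 8 − 1 = 7
  item 3: 8 − 5 = 3
  item 4: 8 − 6 = 2
  item 5: 5
  item 6: 2
  item 7: 8 − 5 = 3
  item 8: 4
  item 9: 3
Total = 4 + 7 + 3 + 2 + 5 + 2 + 3 + 4 + 3 = 33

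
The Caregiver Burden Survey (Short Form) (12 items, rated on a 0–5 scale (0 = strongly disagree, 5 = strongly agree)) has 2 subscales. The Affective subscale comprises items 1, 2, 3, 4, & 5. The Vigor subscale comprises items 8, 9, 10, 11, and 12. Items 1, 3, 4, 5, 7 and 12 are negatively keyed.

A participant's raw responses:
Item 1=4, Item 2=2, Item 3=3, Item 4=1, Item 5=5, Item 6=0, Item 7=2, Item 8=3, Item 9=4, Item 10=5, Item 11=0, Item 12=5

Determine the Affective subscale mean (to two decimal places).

Affective items: 1, 2, 3, 4, 5.
Of these, items 1, 3, 4 and 5 are negatively keyed; on a 0–5 scale, reversed = 5 − raw.
  item 1: 5 − 4 = 1
  item 2: 2
  item 3: 5 − 3 = 2
  item 4: 5 − 1 = 4
  item 5: 5 − 5 = 0
Sum = 1 + 2 + 2 + 4 + 0 = 9
Mean = 9 / 5 = 1.80

1.80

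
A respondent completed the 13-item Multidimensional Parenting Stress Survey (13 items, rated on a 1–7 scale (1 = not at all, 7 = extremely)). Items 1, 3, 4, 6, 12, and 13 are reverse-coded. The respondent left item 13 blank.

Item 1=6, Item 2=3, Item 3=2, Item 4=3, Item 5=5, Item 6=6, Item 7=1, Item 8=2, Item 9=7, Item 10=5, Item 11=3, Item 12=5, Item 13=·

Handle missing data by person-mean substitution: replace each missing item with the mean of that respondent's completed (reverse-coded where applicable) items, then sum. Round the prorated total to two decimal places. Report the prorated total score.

47.67

Reverse-coded (on a 1–7 scale, reversed = 8 − raw):
  item 1: 8 − 6 = 2
  item 3: 8 − 2 = 6
  item 4: 8 − 3 = 5
  item 6: 8 − 6 = 2
  item 12: 8 − 5 = 3
Completed scored items (12 of 13): 2, 3, 6, 5, 5, 2, 1, 2, 7, 5, 3, 3; sum = 44.
Person mean = 44 / 12 ≈ 3.6667
Prorated total = (44 / 12) × 13 = 47.67 (to 2 dp)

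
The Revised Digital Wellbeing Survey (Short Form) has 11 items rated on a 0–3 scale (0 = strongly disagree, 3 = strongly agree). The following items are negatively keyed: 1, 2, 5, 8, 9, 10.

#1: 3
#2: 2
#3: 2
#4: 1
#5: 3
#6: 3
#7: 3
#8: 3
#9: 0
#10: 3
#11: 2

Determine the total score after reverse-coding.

15

Reversing items 1, 2, 5, 8, 9, and 10 with 3 − raw:
Total = (3−3) + (3−2) + 2 + 1 + (3−3) + 3 + 3 + (3−3) + (3−0) + (3−3) + 2
      = 0 + 1 + 2 + 1 + 0 + 3 + 3 + 0 + 3 + 0 + 2 = 15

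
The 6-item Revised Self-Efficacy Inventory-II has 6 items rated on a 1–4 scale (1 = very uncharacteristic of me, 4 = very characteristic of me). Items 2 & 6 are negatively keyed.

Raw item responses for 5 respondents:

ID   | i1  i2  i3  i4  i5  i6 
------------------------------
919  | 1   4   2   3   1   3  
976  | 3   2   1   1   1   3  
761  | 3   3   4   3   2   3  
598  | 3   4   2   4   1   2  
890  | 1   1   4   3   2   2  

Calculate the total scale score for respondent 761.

16

Respondent 761 raw: 3, 3, 4, 3, 2, 3.
Reverse-coded (reversed = (1+4) − raw = 5 − raw):
  item 1: 3
  item 2: 5 − 3 = 2
  item 3: 4
  item 4: 3
  item 5: 2
  item 6: 5 − 3 = 2
Sum = 3 + 2 + 4 + 3 + 2 + 2 = 16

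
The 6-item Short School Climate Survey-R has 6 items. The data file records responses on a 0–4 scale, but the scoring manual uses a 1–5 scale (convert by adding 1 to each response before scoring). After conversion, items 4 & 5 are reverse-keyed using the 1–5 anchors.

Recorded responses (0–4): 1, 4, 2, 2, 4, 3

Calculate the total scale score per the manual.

18

Convert to 1–5: 2, 5, 3, 3, 5, 4
Reverse-coded (on a 1–5 scale, reversed = 6 − raw):
  item 4: 6 − 3 = 3
  item 5: 6 − 5 = 1
Scored: 2, 5, 3, 3, 1, 4
Total = 18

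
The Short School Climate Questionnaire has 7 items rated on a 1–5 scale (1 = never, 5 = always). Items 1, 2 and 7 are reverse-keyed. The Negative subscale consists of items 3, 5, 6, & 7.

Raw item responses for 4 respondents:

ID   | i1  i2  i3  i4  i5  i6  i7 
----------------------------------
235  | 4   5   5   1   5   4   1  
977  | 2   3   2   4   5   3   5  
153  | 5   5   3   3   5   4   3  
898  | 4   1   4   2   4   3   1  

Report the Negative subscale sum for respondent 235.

Respondent 235 raw: 4, 5, 5, 1, 5, 4, 1.
Negative items: 3, 5, 6, 7.
Reverse-coded (reversed = (1+5) − raw = 6 − raw):
  item 3: 5
  item 5: 5
  item 6: 4
  item 7: 6 − 1 = 5
Sum = 5 + 5 + 4 + 5 = 19

19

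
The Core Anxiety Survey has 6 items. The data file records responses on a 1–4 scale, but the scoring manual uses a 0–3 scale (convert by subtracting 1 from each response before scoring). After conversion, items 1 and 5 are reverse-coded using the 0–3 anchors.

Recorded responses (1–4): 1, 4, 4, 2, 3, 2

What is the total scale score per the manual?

Convert to 0–3: 0, 3, 3, 1, 2, 1
Reverse-coded (reversed = (0+3) − raw = 3 − raw):
  item 1: 3 − 0 = 3
  item 5: 3 − 2 = 1
Scored: 3, 3, 3, 1, 1, 1
Total = 12

12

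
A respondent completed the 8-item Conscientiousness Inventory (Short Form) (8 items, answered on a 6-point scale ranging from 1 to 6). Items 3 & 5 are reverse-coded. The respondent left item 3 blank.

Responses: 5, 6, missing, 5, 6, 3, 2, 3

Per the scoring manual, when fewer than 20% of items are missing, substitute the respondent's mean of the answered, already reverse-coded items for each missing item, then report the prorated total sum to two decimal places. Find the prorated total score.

Reverse-coded (reverse-coded value = 7 − response):
  item 5: 7 − 6 = 1
Completed scored items (7 of 8): 5, 6, 5, 1, 3, 2, 3; sum = 25.
Person mean = 25 / 7 ≈ 3.5714
Prorated total = (25 / 7) × 8 = 28.57 (to 2 dp)

28.57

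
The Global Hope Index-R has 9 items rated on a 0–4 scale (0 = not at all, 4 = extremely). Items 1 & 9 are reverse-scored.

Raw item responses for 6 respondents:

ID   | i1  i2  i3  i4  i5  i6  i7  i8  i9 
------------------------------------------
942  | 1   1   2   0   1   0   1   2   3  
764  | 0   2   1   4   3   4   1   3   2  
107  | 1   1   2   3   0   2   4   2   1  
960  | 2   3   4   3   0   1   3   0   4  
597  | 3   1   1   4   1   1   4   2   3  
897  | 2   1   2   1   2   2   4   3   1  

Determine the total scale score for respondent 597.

16

Respondent 597 raw: 3, 1, 1, 4, 1, 1, 4, 2, 3.
Reverse-coded (on a 0–4 scale, reversed = 4 − raw):
  item 1: 4 − 3 = 1
  item 2: 1
  item 3: 1
  item 4: 4
  item 5: 1
  item 6: 1
  item 7: 4
  item 8: 2
  item 9: 4 − 3 = 1
Sum = 1 + 1 + 1 + 4 + 1 + 1 + 4 + 2 + 1 = 16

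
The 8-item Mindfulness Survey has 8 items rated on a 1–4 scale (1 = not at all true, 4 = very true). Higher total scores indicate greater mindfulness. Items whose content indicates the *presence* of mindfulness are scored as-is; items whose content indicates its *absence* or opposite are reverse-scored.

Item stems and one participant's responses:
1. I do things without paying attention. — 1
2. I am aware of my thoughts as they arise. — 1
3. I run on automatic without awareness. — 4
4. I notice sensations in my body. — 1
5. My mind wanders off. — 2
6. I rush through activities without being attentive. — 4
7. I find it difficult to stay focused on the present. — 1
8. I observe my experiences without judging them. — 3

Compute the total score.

Items 1, 3, 5, 6, 7 describe the absence/opposite of mindfulness → reverse-score.
reversed = (1+4) − raw = 5 − raw.
  item 1: 5 − 1 = 4
  item 2: 1
  item 3: 5 − 4 = 1
  item 4: 1
  item 5: 5 − 2 = 3
  item 6: 5 − 4 = 1
  item 7: 5 − 1 = 4
  item 8: 3
Total = 4 + 1 + 1 + 1 + 3 + 1 + 4 + 3 = 18

18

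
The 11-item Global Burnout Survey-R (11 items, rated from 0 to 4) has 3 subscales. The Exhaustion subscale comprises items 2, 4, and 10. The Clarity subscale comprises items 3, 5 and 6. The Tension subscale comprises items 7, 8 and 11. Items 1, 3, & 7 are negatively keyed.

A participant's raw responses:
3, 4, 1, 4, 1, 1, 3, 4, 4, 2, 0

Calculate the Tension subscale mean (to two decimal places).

1.67

Tension items: 7, 8, 11.
Of these, item 7 is negatively keyed; on a 0–4 scale, reversed = 4 − raw.
  item 7: 4 − 3 = 1
  item 8: 4
  item 11: 0
Sum = 1 + 4 + 0 = 5
Mean = 5 / 3 = 1.67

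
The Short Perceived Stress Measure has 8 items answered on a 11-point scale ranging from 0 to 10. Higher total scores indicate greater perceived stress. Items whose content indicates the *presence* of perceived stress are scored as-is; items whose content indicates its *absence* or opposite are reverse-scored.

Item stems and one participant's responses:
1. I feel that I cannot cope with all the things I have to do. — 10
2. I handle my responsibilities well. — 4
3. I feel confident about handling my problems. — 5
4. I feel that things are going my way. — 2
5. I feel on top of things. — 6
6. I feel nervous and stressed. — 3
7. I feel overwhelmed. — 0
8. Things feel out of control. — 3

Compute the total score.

Items 2, 3, 4, 5 describe the absence/opposite of perceived stress → reverse-score.
reversed = (0+10) − raw = 10 − raw.
  item 1: 10
  item 2: 10 − 4 = 6
  item 3: 10 − 5 = 5
  item 4: 10 − 2 = 8
  item 5: 10 − 6 = 4
  item 6: 3
  item 7: 0
  item 8: 3
Total = 10 + 6 + 5 + 8 + 4 + 3 + 0 + 3 = 39

39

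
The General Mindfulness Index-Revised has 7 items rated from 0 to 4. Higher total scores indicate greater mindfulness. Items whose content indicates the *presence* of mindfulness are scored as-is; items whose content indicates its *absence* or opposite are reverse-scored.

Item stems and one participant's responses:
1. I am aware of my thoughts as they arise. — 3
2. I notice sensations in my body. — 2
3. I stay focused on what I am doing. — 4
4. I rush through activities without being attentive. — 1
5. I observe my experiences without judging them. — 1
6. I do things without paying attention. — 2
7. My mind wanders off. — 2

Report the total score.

17

Items 4, 6, 7 describe the absence/opposite of mindfulness → reverse-score.
reverse-coded value = 4 − response.
  item 1: 3
  item 2: 2
  item 3: 4
  item 4: 4 − 1 = 3
  item 5: 1
  item 6: 4 − 2 = 2
  item 7: 4 − 2 = 2
Total = 3 + 2 + 4 + 3 + 1 + 2 + 2 = 17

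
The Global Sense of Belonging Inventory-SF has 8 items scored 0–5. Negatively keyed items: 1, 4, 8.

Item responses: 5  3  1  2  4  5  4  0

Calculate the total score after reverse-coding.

25

Reverse-coded items (reverse-coded value = 5 − response):
  item 1: 5 − 5 = 0
  item 4: 5 − 2 = 3
  item 8: 5 − 0 = 5
Scored items: 0, 3, 1, 3, 4, 5, 4, 5
Total = 0 + 3 + 1 + 3 + 4 + 5 + 4 + 5 = 25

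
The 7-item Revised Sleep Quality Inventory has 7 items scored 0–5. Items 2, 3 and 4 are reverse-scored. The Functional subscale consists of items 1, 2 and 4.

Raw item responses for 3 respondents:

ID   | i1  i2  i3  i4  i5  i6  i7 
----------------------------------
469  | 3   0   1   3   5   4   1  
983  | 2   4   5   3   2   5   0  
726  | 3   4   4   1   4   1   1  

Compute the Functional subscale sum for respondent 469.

Respondent 469 raw: 3, 0, 1, 3, 5, 4, 1.
Functional items: 1, 2, 4.
Reverse-coded (reverse-coded value = 5 − response):
  item 1: 3
  item 2: 5 − 0 = 5
  item 4: 5 − 3 = 2
Sum = 3 + 5 + 2 = 10

10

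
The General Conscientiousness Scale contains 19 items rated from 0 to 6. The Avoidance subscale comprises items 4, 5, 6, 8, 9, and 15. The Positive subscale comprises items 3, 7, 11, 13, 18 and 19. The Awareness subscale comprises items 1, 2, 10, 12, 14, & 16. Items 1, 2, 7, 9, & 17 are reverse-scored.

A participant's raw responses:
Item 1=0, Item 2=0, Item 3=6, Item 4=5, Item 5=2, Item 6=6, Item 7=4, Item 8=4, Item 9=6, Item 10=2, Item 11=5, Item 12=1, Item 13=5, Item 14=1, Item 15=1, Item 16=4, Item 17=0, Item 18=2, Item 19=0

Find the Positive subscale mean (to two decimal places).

3.33

Positive items: 3, 7, 11, 13, 18, 19.
Of these, item 7 is reverse-scored; reverse-coded value = 6 − response.
  item 3: 6
  item 7: 6 − 4 = 2
  item 11: 5
  item 13: 5
  item 18: 2
  item 19: 0
Sum = 6 + 2 + 5 + 5 + 2 + 0 = 20
Mean = 20 / 6 = 3.33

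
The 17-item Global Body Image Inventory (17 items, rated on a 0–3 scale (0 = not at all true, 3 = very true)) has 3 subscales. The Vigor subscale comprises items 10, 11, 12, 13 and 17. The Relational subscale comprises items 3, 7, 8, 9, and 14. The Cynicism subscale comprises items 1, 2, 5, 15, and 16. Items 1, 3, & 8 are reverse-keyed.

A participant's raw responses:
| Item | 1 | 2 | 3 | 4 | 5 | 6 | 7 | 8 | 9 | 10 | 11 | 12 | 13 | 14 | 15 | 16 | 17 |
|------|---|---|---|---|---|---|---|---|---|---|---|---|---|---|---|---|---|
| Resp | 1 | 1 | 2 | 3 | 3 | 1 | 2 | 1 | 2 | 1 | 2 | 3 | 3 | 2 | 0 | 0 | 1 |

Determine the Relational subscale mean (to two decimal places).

Relational items: 3, 7, 8, 9, 14.
Of these, items 3 and 8 are reverse-keyed; on a 0–3 scale, reversed = 3 − raw.
  item 3: 3 − 2 = 1
  item 7: 2
  item 8: 3 − 1 = 2
  item 9: 2
  item 14: 2
Sum = 1 + 2 + 2 + 2 + 2 = 9
Mean = 9 / 5 = 1.80

1.80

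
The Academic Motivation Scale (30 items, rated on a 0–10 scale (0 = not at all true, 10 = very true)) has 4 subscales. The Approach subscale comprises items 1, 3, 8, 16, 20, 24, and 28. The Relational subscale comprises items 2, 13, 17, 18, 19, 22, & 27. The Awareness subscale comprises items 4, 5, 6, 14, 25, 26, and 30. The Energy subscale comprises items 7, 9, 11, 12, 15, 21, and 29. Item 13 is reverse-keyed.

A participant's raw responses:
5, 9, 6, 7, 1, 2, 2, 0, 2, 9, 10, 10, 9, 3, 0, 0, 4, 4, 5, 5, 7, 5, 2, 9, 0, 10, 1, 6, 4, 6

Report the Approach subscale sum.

Approach items: 1, 3, 8, 16, 20, 24, 28.
  item 1: 5
  item 3: 6
  item 8: 0
  item 16: 0
  item 20: 5
  item 24: 9
  item 28: 6
Sum = 5 + 6 + 0 + 0 + 5 + 9 + 6 = 31

31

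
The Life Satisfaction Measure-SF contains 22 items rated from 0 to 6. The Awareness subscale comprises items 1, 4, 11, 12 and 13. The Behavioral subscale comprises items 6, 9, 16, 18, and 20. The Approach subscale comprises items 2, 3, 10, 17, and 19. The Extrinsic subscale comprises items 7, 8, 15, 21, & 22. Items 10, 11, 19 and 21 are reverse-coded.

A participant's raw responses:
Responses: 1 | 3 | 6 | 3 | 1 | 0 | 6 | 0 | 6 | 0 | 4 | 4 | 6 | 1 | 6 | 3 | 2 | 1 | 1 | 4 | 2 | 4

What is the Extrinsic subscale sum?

20

Extrinsic items: 7, 8, 15, 21, 22.
Of these, item 21 is reverse-coded; reverse-coded value = 6 − response.
  item 7: 6
  item 8: 0
  item 15: 6
  item 21: 6 − 2 = 4
  item 22: 4
Sum = 6 + 0 + 6 + 4 + 4 = 20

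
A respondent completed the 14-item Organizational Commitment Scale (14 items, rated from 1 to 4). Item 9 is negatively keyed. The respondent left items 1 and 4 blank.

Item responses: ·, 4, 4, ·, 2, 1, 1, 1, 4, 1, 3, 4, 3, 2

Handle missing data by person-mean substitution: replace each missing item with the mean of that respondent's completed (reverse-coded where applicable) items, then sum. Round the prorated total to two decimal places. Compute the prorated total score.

Reverse-coded (on a 1–4 scale, reversed = 5 − raw):
  item 9: 5 − 4 = 1
Completed scored items (12 of 14): 4, 4, 2, 1, 1, 1, 1, 1, 3, 4, 3, 2; sum = 27.
Person mean = 27 / 12 ≈ 2.2500
Prorated total = (27 / 12) × 14 = 31.50 (to 2 dp)

31.50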